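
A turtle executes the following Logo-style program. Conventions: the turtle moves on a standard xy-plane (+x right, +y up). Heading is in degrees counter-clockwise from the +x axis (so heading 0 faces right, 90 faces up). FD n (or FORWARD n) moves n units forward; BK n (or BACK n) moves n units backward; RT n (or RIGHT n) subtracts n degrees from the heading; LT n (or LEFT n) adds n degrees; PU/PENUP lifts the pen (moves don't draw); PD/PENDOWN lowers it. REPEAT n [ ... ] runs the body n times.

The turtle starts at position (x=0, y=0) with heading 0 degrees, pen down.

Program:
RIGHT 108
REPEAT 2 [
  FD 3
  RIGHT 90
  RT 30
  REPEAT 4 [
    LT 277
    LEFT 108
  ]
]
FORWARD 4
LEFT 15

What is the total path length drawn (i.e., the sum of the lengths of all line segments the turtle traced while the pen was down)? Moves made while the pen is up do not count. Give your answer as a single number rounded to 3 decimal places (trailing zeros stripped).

Answer: 10

Derivation:
Executing turtle program step by step:
Start: pos=(0,0), heading=0, pen down
RT 108: heading 0 -> 252
REPEAT 2 [
  -- iteration 1/2 --
  FD 3: (0,0) -> (-0.927,-2.853) [heading=252, draw]
  RT 90: heading 252 -> 162
  RT 30: heading 162 -> 132
  REPEAT 4 [
    -- iteration 1/4 --
    LT 277: heading 132 -> 49
    LT 108: heading 49 -> 157
    -- iteration 2/4 --
    LT 277: heading 157 -> 74
    LT 108: heading 74 -> 182
    -- iteration 3/4 --
    LT 277: heading 182 -> 99
    LT 108: heading 99 -> 207
    -- iteration 4/4 --
    LT 277: heading 207 -> 124
    LT 108: heading 124 -> 232
  ]
  -- iteration 2/2 --
  FD 3: (-0.927,-2.853) -> (-2.774,-5.217) [heading=232, draw]
  RT 90: heading 232 -> 142
  RT 30: heading 142 -> 112
  REPEAT 4 [
    -- iteration 1/4 --
    LT 277: heading 112 -> 29
    LT 108: heading 29 -> 137
    -- iteration 2/4 --
    LT 277: heading 137 -> 54
    LT 108: heading 54 -> 162
    -- iteration 3/4 --
    LT 277: heading 162 -> 79
    LT 108: heading 79 -> 187
    -- iteration 4/4 --
    LT 277: heading 187 -> 104
    LT 108: heading 104 -> 212
  ]
]
FD 4: (-2.774,-5.217) -> (-6.166,-7.337) [heading=212, draw]
LT 15: heading 212 -> 227
Final: pos=(-6.166,-7.337), heading=227, 3 segment(s) drawn

Segment lengths:
  seg 1: (0,0) -> (-0.927,-2.853), length = 3
  seg 2: (-0.927,-2.853) -> (-2.774,-5.217), length = 3
  seg 3: (-2.774,-5.217) -> (-6.166,-7.337), length = 4
Total = 10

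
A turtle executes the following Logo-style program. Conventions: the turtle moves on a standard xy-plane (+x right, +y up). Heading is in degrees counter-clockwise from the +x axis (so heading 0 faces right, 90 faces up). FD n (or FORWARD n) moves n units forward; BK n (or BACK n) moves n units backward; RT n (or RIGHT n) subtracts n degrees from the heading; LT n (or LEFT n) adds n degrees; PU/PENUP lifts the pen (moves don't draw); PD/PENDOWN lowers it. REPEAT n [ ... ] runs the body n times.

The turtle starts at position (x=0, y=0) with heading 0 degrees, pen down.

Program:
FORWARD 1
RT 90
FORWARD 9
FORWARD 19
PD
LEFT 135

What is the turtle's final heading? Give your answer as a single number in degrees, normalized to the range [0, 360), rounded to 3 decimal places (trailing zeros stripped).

Answer: 45

Derivation:
Executing turtle program step by step:
Start: pos=(0,0), heading=0, pen down
FD 1: (0,0) -> (1,0) [heading=0, draw]
RT 90: heading 0 -> 270
FD 9: (1,0) -> (1,-9) [heading=270, draw]
FD 19: (1,-9) -> (1,-28) [heading=270, draw]
PD: pen down
LT 135: heading 270 -> 45
Final: pos=(1,-28), heading=45, 3 segment(s) drawn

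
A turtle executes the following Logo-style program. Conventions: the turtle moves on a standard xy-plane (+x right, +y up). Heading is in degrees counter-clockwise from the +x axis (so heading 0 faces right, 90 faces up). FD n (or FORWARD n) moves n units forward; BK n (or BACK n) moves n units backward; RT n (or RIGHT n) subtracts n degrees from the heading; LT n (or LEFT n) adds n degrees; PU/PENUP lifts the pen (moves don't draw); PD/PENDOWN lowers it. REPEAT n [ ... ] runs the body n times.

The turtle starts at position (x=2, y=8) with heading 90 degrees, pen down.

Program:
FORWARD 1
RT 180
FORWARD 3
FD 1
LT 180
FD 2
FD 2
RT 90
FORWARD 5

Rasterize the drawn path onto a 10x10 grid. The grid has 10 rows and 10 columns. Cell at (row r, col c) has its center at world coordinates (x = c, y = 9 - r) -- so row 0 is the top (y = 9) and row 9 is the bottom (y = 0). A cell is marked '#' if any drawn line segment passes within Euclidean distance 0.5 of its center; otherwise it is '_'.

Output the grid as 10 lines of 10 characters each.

Segment 0: (2,8) -> (2,9)
Segment 1: (2,9) -> (2,6)
Segment 2: (2,6) -> (2,5)
Segment 3: (2,5) -> (2,7)
Segment 4: (2,7) -> (2,9)
Segment 5: (2,9) -> (7,9)

Answer: __######__
__#_______
__#_______
__#_______
__#_______
__________
__________
__________
__________
__________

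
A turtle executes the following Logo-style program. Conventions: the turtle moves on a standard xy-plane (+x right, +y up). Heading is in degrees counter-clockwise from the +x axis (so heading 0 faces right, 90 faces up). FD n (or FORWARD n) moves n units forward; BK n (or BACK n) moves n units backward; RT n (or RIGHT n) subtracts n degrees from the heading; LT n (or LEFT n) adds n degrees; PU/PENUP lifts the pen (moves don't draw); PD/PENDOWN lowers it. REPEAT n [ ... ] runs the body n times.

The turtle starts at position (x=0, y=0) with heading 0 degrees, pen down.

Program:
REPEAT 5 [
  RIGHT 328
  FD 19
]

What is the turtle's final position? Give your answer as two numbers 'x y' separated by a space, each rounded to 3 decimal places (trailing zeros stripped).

Answer: -7.096 67.512

Derivation:
Executing turtle program step by step:
Start: pos=(0,0), heading=0, pen down
REPEAT 5 [
  -- iteration 1/5 --
  RT 328: heading 0 -> 32
  FD 19: (0,0) -> (16.113,10.068) [heading=32, draw]
  -- iteration 2/5 --
  RT 328: heading 32 -> 64
  FD 19: (16.113,10.068) -> (24.442,27.146) [heading=64, draw]
  -- iteration 3/5 --
  RT 328: heading 64 -> 96
  FD 19: (24.442,27.146) -> (22.456,46.041) [heading=96, draw]
  -- iteration 4/5 --
  RT 328: heading 96 -> 128
  FD 19: (22.456,46.041) -> (10.758,61.014) [heading=128, draw]
  -- iteration 5/5 --
  RT 328: heading 128 -> 160
  FD 19: (10.758,61.014) -> (-7.096,67.512) [heading=160, draw]
]
Final: pos=(-7.096,67.512), heading=160, 5 segment(s) drawn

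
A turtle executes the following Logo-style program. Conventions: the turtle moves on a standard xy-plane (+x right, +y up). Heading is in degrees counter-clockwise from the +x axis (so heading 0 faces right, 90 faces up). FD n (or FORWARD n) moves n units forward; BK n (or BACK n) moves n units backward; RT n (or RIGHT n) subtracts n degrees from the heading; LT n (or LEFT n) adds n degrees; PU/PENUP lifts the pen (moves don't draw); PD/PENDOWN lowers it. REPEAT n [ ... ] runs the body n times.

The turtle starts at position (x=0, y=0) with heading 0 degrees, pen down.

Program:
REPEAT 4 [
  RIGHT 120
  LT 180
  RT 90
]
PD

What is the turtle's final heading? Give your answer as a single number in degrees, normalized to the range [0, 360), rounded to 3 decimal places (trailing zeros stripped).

Answer: 240

Derivation:
Executing turtle program step by step:
Start: pos=(0,0), heading=0, pen down
REPEAT 4 [
  -- iteration 1/4 --
  RT 120: heading 0 -> 240
  LT 180: heading 240 -> 60
  RT 90: heading 60 -> 330
  -- iteration 2/4 --
  RT 120: heading 330 -> 210
  LT 180: heading 210 -> 30
  RT 90: heading 30 -> 300
  -- iteration 3/4 --
  RT 120: heading 300 -> 180
  LT 180: heading 180 -> 0
  RT 90: heading 0 -> 270
  -- iteration 4/4 --
  RT 120: heading 270 -> 150
  LT 180: heading 150 -> 330
  RT 90: heading 330 -> 240
]
PD: pen down
Final: pos=(0,0), heading=240, 0 segment(s) drawn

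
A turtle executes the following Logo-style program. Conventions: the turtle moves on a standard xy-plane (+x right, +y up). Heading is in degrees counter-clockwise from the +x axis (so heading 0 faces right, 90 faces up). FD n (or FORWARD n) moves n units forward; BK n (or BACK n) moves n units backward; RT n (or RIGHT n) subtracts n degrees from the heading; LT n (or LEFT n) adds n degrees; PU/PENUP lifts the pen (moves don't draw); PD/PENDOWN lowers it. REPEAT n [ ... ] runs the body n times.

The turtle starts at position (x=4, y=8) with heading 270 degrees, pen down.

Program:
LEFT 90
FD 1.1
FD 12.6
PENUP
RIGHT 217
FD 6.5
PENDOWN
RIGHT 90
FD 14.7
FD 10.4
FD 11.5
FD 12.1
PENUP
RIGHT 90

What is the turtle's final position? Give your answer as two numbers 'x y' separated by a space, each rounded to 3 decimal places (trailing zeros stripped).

Answer: 41.817 50.805

Derivation:
Executing turtle program step by step:
Start: pos=(4,8), heading=270, pen down
LT 90: heading 270 -> 0
FD 1.1: (4,8) -> (5.1,8) [heading=0, draw]
FD 12.6: (5.1,8) -> (17.7,8) [heading=0, draw]
PU: pen up
RT 217: heading 0 -> 143
FD 6.5: (17.7,8) -> (12.509,11.912) [heading=143, move]
PD: pen down
RT 90: heading 143 -> 53
FD 14.7: (12.509,11.912) -> (21.356,23.652) [heading=53, draw]
FD 10.4: (21.356,23.652) -> (27.614,31.958) [heading=53, draw]
FD 11.5: (27.614,31.958) -> (34.535,41.142) [heading=53, draw]
FD 12.1: (34.535,41.142) -> (41.817,50.805) [heading=53, draw]
PU: pen up
RT 90: heading 53 -> 323
Final: pos=(41.817,50.805), heading=323, 6 segment(s) drawn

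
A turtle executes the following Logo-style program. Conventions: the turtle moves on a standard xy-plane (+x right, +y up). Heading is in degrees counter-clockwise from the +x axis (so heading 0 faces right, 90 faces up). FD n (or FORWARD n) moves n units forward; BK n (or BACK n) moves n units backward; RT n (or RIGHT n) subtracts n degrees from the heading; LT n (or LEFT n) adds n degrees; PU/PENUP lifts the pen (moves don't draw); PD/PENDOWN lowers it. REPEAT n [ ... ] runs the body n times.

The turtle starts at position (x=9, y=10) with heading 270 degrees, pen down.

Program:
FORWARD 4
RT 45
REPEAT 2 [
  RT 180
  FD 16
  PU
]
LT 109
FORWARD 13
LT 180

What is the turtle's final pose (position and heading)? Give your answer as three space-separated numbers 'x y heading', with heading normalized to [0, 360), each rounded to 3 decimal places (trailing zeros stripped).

Executing turtle program step by step:
Start: pos=(9,10), heading=270, pen down
FD 4: (9,10) -> (9,6) [heading=270, draw]
RT 45: heading 270 -> 225
REPEAT 2 [
  -- iteration 1/2 --
  RT 180: heading 225 -> 45
  FD 16: (9,6) -> (20.314,17.314) [heading=45, draw]
  PU: pen up
  -- iteration 2/2 --
  RT 180: heading 45 -> 225
  FD 16: (20.314,17.314) -> (9,6) [heading=225, move]
  PU: pen up
]
LT 109: heading 225 -> 334
FD 13: (9,6) -> (20.684,0.301) [heading=334, move]
LT 180: heading 334 -> 154
Final: pos=(20.684,0.301), heading=154, 2 segment(s) drawn

Answer: 20.684 0.301 154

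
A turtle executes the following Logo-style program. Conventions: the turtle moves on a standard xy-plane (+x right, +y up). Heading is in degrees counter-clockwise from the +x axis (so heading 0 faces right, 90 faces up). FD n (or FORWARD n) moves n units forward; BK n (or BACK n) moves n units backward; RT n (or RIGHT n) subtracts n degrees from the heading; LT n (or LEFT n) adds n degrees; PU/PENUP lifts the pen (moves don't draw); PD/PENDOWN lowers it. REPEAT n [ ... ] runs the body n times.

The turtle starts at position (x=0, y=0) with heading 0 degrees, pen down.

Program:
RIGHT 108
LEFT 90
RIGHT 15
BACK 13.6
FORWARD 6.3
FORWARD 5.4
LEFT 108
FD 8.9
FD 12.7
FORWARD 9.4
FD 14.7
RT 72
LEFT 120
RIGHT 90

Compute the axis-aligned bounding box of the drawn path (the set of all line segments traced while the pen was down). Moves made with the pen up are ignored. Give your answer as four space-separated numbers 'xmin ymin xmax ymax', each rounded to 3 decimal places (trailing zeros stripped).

Executing turtle program step by step:
Start: pos=(0,0), heading=0, pen down
RT 108: heading 0 -> 252
LT 90: heading 252 -> 342
RT 15: heading 342 -> 327
BK 13.6: (0,0) -> (-11.406,7.407) [heading=327, draw]
FD 6.3: (-11.406,7.407) -> (-6.122,3.976) [heading=327, draw]
FD 5.4: (-6.122,3.976) -> (-1.593,1.035) [heading=327, draw]
LT 108: heading 327 -> 75
FD 8.9: (-1.593,1.035) -> (0.71,9.632) [heading=75, draw]
FD 12.7: (0.71,9.632) -> (3.997,21.899) [heading=75, draw]
FD 9.4: (3.997,21.899) -> (6.43,30.979) [heading=75, draw]
FD 14.7: (6.43,30.979) -> (10.235,45.178) [heading=75, draw]
RT 72: heading 75 -> 3
LT 120: heading 3 -> 123
RT 90: heading 123 -> 33
Final: pos=(10.235,45.178), heading=33, 7 segment(s) drawn

Segment endpoints: x in {-11.406, -6.122, -1.593, 0, 0.71, 3.997, 6.43, 10.235}, y in {0, 1.035, 3.976, 7.407, 9.632, 21.899, 30.979, 45.178}
xmin=-11.406, ymin=0, xmax=10.235, ymax=45.178

Answer: -11.406 0 10.235 45.178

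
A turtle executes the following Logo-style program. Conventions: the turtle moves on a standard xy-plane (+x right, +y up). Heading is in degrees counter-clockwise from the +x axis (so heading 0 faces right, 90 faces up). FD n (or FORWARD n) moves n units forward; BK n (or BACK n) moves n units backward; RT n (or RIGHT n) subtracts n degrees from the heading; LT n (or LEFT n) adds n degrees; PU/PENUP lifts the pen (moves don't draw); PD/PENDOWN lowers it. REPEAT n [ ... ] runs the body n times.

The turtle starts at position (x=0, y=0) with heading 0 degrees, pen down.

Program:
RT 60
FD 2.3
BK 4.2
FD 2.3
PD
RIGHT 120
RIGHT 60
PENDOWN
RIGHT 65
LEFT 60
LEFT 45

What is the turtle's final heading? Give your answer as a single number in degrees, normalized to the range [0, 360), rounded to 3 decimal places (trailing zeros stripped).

Answer: 160

Derivation:
Executing turtle program step by step:
Start: pos=(0,0), heading=0, pen down
RT 60: heading 0 -> 300
FD 2.3: (0,0) -> (1.15,-1.992) [heading=300, draw]
BK 4.2: (1.15,-1.992) -> (-0.95,1.645) [heading=300, draw]
FD 2.3: (-0.95,1.645) -> (0.2,-0.346) [heading=300, draw]
PD: pen down
RT 120: heading 300 -> 180
RT 60: heading 180 -> 120
PD: pen down
RT 65: heading 120 -> 55
LT 60: heading 55 -> 115
LT 45: heading 115 -> 160
Final: pos=(0.2,-0.346), heading=160, 3 segment(s) drawn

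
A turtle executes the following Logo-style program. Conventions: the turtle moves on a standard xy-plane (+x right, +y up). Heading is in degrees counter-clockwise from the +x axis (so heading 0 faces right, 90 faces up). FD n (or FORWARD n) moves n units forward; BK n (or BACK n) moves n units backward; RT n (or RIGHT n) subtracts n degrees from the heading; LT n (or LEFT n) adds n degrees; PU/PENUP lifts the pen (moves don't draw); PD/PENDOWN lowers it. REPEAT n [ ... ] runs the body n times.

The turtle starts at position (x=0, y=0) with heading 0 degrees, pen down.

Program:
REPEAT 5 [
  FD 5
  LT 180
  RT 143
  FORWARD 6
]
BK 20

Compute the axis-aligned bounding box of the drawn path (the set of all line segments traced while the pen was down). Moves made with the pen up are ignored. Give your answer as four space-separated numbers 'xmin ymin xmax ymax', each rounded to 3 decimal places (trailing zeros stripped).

Answer: -2.431 0 17.493 34.513

Derivation:
Executing turtle program step by step:
Start: pos=(0,0), heading=0, pen down
REPEAT 5 [
  -- iteration 1/5 --
  FD 5: (0,0) -> (5,0) [heading=0, draw]
  LT 180: heading 0 -> 180
  RT 143: heading 180 -> 37
  FD 6: (5,0) -> (9.792,3.611) [heading=37, draw]
  -- iteration 2/5 --
  FD 5: (9.792,3.611) -> (13.785,6.62) [heading=37, draw]
  LT 180: heading 37 -> 217
  RT 143: heading 217 -> 74
  FD 6: (13.785,6.62) -> (15.439,12.388) [heading=74, draw]
  -- iteration 3/5 --
  FD 5: (15.439,12.388) -> (16.817,17.194) [heading=74, draw]
  LT 180: heading 74 -> 254
  RT 143: heading 254 -> 111
  FD 6: (16.817,17.194) -> (14.667,22.795) [heading=111, draw]
  -- iteration 4/5 --
  FD 5: (14.667,22.795) -> (12.875,27.463) [heading=111, draw]
  LT 180: heading 111 -> 291
  RT 143: heading 291 -> 148
  FD 6: (12.875,27.463) -> (7.787,30.643) [heading=148, draw]
  -- iteration 5/5 --
  FD 5: (7.787,30.643) -> (3.546,33.292) [heading=148, draw]
  LT 180: heading 148 -> 328
  RT 143: heading 328 -> 185
  FD 6: (3.546,33.292) -> (-2.431,32.769) [heading=185, draw]
]
BK 20: (-2.431,32.769) -> (17.493,34.513) [heading=185, draw]
Final: pos=(17.493,34.513), heading=185, 11 segment(s) drawn

Segment endpoints: x in {-2.431, 0, 3.546, 5, 7.787, 9.792, 12.875, 13.785, 14.667, 15.439, 16.817, 17.493}, y in {0, 3.611, 6.62, 12.388, 17.194, 22.795, 27.463, 30.643, 32.769, 33.292, 34.513}
xmin=-2.431, ymin=0, xmax=17.493, ymax=34.513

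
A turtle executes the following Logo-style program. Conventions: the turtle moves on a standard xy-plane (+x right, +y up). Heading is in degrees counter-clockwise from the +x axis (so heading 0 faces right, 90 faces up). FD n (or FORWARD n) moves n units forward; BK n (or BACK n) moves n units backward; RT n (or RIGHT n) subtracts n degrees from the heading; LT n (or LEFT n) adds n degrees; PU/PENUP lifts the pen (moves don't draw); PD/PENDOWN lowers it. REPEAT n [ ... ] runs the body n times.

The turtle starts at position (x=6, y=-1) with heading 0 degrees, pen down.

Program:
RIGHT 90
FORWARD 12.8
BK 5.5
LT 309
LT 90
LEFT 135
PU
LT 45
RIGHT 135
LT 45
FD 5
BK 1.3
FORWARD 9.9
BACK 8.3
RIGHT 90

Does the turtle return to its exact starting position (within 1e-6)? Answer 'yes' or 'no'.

Answer: no

Derivation:
Executing turtle program step by step:
Start: pos=(6,-1), heading=0, pen down
RT 90: heading 0 -> 270
FD 12.8: (6,-1) -> (6,-13.8) [heading=270, draw]
BK 5.5: (6,-13.8) -> (6,-8.3) [heading=270, draw]
LT 309: heading 270 -> 219
LT 90: heading 219 -> 309
LT 135: heading 309 -> 84
PU: pen up
LT 45: heading 84 -> 129
RT 135: heading 129 -> 354
LT 45: heading 354 -> 39
FD 5: (6,-8.3) -> (9.886,-5.153) [heading=39, move]
BK 1.3: (9.886,-5.153) -> (8.875,-5.972) [heading=39, move]
FD 9.9: (8.875,-5.972) -> (16.569,0.259) [heading=39, move]
BK 8.3: (16.569,0.259) -> (10.119,-4.965) [heading=39, move]
RT 90: heading 39 -> 309
Final: pos=(10.119,-4.965), heading=309, 2 segment(s) drawn

Start position: (6, -1)
Final position: (10.119, -4.965)
Distance = 5.717; >= 1e-6 -> NOT closed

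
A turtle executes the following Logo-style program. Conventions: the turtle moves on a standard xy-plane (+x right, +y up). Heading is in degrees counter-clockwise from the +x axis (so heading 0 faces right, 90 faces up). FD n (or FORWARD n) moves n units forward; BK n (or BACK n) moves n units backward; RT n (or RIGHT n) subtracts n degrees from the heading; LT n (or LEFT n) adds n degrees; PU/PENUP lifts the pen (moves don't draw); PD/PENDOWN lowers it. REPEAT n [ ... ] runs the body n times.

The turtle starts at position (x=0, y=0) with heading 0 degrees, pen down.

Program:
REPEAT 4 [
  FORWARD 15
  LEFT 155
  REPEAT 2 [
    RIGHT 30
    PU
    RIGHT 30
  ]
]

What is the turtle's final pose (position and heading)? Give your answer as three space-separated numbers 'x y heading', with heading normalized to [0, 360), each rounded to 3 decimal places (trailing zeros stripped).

Executing turtle program step by step:
Start: pos=(0,0), heading=0, pen down
REPEAT 4 [
  -- iteration 1/4 --
  FD 15: (0,0) -> (15,0) [heading=0, draw]
  LT 155: heading 0 -> 155
  REPEAT 2 [
    -- iteration 1/2 --
    RT 30: heading 155 -> 125
    PU: pen up
    RT 30: heading 125 -> 95
    -- iteration 2/2 --
    RT 30: heading 95 -> 65
    PU: pen up
    RT 30: heading 65 -> 35
  ]
  -- iteration 2/4 --
  FD 15: (15,0) -> (27.287,8.604) [heading=35, move]
  LT 155: heading 35 -> 190
  REPEAT 2 [
    -- iteration 1/2 --
    RT 30: heading 190 -> 160
    PU: pen up
    RT 30: heading 160 -> 130
    -- iteration 2/2 --
    RT 30: heading 130 -> 100
    PU: pen up
    RT 30: heading 100 -> 70
  ]
  -- iteration 3/4 --
  FD 15: (27.287,8.604) -> (32.418,22.699) [heading=70, move]
  LT 155: heading 70 -> 225
  REPEAT 2 [
    -- iteration 1/2 --
    RT 30: heading 225 -> 195
    PU: pen up
    RT 30: heading 195 -> 165
    -- iteration 2/2 --
    RT 30: heading 165 -> 135
    PU: pen up
    RT 30: heading 135 -> 105
  ]
  -- iteration 4/4 --
  FD 15: (32.418,22.699) -> (28.535,37.188) [heading=105, move]
  LT 155: heading 105 -> 260
  REPEAT 2 [
    -- iteration 1/2 --
    RT 30: heading 260 -> 230
    PU: pen up
    RT 30: heading 230 -> 200
    -- iteration 2/2 --
    RT 30: heading 200 -> 170
    PU: pen up
    RT 30: heading 170 -> 140
  ]
]
Final: pos=(28.535,37.188), heading=140, 1 segment(s) drawn

Answer: 28.535 37.188 140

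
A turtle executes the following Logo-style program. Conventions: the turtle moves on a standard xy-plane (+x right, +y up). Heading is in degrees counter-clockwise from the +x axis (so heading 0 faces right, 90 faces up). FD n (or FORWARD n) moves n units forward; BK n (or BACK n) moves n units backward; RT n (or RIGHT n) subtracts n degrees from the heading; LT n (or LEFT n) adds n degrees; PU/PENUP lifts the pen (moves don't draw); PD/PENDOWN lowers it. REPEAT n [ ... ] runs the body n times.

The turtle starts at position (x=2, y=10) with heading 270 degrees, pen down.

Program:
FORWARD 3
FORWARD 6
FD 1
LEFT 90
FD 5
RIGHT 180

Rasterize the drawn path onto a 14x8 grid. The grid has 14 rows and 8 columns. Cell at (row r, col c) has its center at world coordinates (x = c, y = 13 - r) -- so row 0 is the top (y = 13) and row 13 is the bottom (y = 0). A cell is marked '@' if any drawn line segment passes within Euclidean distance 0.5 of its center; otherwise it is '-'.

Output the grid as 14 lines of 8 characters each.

Segment 0: (2,10) -> (2,7)
Segment 1: (2,7) -> (2,1)
Segment 2: (2,1) -> (2,0)
Segment 3: (2,0) -> (7,-0)

Answer: --------
--------
--------
--@-----
--@-----
--@-----
--@-----
--@-----
--@-----
--@-----
--@-----
--@-----
--@-----
--@@@@@@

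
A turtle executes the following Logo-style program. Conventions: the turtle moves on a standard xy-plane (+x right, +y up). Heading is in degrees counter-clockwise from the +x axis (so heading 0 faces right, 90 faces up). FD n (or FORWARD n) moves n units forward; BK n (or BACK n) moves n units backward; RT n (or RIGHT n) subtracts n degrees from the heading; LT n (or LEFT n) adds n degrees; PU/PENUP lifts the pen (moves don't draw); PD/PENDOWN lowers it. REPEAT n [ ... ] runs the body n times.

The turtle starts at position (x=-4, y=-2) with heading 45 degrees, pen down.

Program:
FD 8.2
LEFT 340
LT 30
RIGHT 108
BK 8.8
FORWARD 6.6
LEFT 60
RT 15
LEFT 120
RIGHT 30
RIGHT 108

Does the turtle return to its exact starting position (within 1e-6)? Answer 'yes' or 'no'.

Answer: no

Derivation:
Executing turtle program step by step:
Start: pos=(-4,-2), heading=45, pen down
FD 8.2: (-4,-2) -> (1.798,3.798) [heading=45, draw]
LT 340: heading 45 -> 25
LT 30: heading 25 -> 55
RT 108: heading 55 -> 307
BK 8.8: (1.798,3.798) -> (-3.498,10.826) [heading=307, draw]
FD 6.6: (-3.498,10.826) -> (0.474,5.555) [heading=307, draw]
LT 60: heading 307 -> 7
RT 15: heading 7 -> 352
LT 120: heading 352 -> 112
RT 30: heading 112 -> 82
RT 108: heading 82 -> 334
Final: pos=(0.474,5.555), heading=334, 3 segment(s) drawn

Start position: (-4, -2)
Final position: (0.474, 5.555)
Distance = 8.781; >= 1e-6 -> NOT closed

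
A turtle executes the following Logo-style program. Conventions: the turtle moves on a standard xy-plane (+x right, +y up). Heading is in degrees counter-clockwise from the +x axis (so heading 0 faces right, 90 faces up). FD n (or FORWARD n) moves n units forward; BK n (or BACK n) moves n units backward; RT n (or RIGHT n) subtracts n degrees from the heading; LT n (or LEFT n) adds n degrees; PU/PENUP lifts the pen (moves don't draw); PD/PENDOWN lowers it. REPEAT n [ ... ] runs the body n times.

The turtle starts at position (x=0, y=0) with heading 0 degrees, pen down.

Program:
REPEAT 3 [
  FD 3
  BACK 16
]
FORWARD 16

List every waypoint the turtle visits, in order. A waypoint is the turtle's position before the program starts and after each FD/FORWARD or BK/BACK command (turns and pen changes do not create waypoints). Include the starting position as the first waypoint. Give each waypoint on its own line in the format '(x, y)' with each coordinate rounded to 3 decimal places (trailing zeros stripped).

Answer: (0, 0)
(3, 0)
(-13, 0)
(-10, 0)
(-26, 0)
(-23, 0)
(-39, 0)
(-23, 0)

Derivation:
Executing turtle program step by step:
Start: pos=(0,0), heading=0, pen down
REPEAT 3 [
  -- iteration 1/3 --
  FD 3: (0,0) -> (3,0) [heading=0, draw]
  BK 16: (3,0) -> (-13,0) [heading=0, draw]
  -- iteration 2/3 --
  FD 3: (-13,0) -> (-10,0) [heading=0, draw]
  BK 16: (-10,0) -> (-26,0) [heading=0, draw]
  -- iteration 3/3 --
  FD 3: (-26,0) -> (-23,0) [heading=0, draw]
  BK 16: (-23,0) -> (-39,0) [heading=0, draw]
]
FD 16: (-39,0) -> (-23,0) [heading=0, draw]
Final: pos=(-23,0), heading=0, 7 segment(s) drawn
Waypoints (8 total):
(0, 0)
(3, 0)
(-13, 0)
(-10, 0)
(-26, 0)
(-23, 0)
(-39, 0)
(-23, 0)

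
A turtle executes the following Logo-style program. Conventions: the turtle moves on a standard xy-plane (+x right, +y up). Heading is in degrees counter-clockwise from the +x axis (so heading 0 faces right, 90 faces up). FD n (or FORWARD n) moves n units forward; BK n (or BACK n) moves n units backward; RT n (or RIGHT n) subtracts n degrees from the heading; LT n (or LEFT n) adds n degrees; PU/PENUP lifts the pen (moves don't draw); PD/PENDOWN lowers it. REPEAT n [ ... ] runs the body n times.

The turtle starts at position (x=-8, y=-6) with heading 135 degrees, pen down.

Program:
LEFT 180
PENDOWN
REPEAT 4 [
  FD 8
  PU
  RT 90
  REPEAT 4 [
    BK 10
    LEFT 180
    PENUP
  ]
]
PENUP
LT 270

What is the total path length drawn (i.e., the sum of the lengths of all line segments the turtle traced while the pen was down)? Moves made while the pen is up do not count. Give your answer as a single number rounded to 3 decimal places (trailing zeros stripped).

Executing turtle program step by step:
Start: pos=(-8,-6), heading=135, pen down
LT 180: heading 135 -> 315
PD: pen down
REPEAT 4 [
  -- iteration 1/4 --
  FD 8: (-8,-6) -> (-2.343,-11.657) [heading=315, draw]
  PU: pen up
  RT 90: heading 315 -> 225
  REPEAT 4 [
    -- iteration 1/4 --
    BK 10: (-2.343,-11.657) -> (4.728,-4.586) [heading=225, move]
    LT 180: heading 225 -> 45
    PU: pen up
    -- iteration 2/4 --
    BK 10: (4.728,-4.586) -> (-2.343,-11.657) [heading=45, move]
    LT 180: heading 45 -> 225
    PU: pen up
    -- iteration 3/4 --
    BK 10: (-2.343,-11.657) -> (4.728,-4.586) [heading=225, move]
    LT 180: heading 225 -> 45
    PU: pen up
    -- iteration 4/4 --
    BK 10: (4.728,-4.586) -> (-2.343,-11.657) [heading=45, move]
    LT 180: heading 45 -> 225
    PU: pen up
  ]
  -- iteration 2/4 --
  FD 8: (-2.343,-11.657) -> (-8,-17.314) [heading=225, move]
  PU: pen up
  RT 90: heading 225 -> 135
  REPEAT 4 [
    -- iteration 1/4 --
    BK 10: (-8,-17.314) -> (-0.929,-24.385) [heading=135, move]
    LT 180: heading 135 -> 315
    PU: pen up
    -- iteration 2/4 --
    BK 10: (-0.929,-24.385) -> (-8,-17.314) [heading=315, move]
    LT 180: heading 315 -> 135
    PU: pen up
    -- iteration 3/4 --
    BK 10: (-8,-17.314) -> (-0.929,-24.385) [heading=135, move]
    LT 180: heading 135 -> 315
    PU: pen up
    -- iteration 4/4 --
    BK 10: (-0.929,-24.385) -> (-8,-17.314) [heading=315, move]
    LT 180: heading 315 -> 135
    PU: pen up
  ]
  -- iteration 3/4 --
  FD 8: (-8,-17.314) -> (-13.657,-11.657) [heading=135, move]
  PU: pen up
  RT 90: heading 135 -> 45
  REPEAT 4 [
    -- iteration 1/4 --
    BK 10: (-13.657,-11.657) -> (-20.728,-18.728) [heading=45, move]
    LT 180: heading 45 -> 225
    PU: pen up
    -- iteration 2/4 --
    BK 10: (-20.728,-18.728) -> (-13.657,-11.657) [heading=225, move]
    LT 180: heading 225 -> 45
    PU: pen up
    -- iteration 3/4 --
    BK 10: (-13.657,-11.657) -> (-20.728,-18.728) [heading=45, move]
    LT 180: heading 45 -> 225
    PU: pen up
    -- iteration 4/4 --
    BK 10: (-20.728,-18.728) -> (-13.657,-11.657) [heading=225, move]
    LT 180: heading 225 -> 45
    PU: pen up
  ]
  -- iteration 4/4 --
  FD 8: (-13.657,-11.657) -> (-8,-6) [heading=45, move]
  PU: pen up
  RT 90: heading 45 -> 315
  REPEAT 4 [
    -- iteration 1/4 --
    BK 10: (-8,-6) -> (-15.071,1.071) [heading=315, move]
    LT 180: heading 315 -> 135
    PU: pen up
    -- iteration 2/4 --
    BK 10: (-15.071,1.071) -> (-8,-6) [heading=135, move]
    LT 180: heading 135 -> 315
    PU: pen up
    -- iteration 3/4 --
    BK 10: (-8,-6) -> (-15.071,1.071) [heading=315, move]
    LT 180: heading 315 -> 135
    PU: pen up
    -- iteration 4/4 --
    BK 10: (-15.071,1.071) -> (-8,-6) [heading=135, move]
    LT 180: heading 135 -> 315
    PU: pen up
  ]
]
PU: pen up
LT 270: heading 315 -> 225
Final: pos=(-8,-6), heading=225, 1 segment(s) drawn

Segment lengths:
  seg 1: (-8,-6) -> (-2.343,-11.657), length = 8
Total = 8

Answer: 8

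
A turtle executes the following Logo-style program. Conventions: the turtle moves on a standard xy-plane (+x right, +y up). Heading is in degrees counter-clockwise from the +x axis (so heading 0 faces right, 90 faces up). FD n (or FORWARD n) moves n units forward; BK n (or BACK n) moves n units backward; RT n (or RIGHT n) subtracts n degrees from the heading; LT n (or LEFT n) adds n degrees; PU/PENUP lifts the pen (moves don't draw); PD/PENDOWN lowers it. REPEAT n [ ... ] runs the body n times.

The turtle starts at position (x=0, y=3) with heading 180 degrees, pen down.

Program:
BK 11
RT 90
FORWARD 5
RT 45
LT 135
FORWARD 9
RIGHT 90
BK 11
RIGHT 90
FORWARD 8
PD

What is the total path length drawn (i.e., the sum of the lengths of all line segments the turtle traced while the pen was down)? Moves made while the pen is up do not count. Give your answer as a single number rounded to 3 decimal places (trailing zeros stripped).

Executing turtle program step by step:
Start: pos=(0,3), heading=180, pen down
BK 11: (0,3) -> (11,3) [heading=180, draw]
RT 90: heading 180 -> 90
FD 5: (11,3) -> (11,8) [heading=90, draw]
RT 45: heading 90 -> 45
LT 135: heading 45 -> 180
FD 9: (11,8) -> (2,8) [heading=180, draw]
RT 90: heading 180 -> 90
BK 11: (2,8) -> (2,-3) [heading=90, draw]
RT 90: heading 90 -> 0
FD 8: (2,-3) -> (10,-3) [heading=0, draw]
PD: pen down
Final: pos=(10,-3), heading=0, 5 segment(s) drawn

Segment lengths:
  seg 1: (0,3) -> (11,3), length = 11
  seg 2: (11,3) -> (11,8), length = 5
  seg 3: (11,8) -> (2,8), length = 9
  seg 4: (2,8) -> (2,-3), length = 11
  seg 5: (2,-3) -> (10,-3), length = 8
Total = 44

Answer: 44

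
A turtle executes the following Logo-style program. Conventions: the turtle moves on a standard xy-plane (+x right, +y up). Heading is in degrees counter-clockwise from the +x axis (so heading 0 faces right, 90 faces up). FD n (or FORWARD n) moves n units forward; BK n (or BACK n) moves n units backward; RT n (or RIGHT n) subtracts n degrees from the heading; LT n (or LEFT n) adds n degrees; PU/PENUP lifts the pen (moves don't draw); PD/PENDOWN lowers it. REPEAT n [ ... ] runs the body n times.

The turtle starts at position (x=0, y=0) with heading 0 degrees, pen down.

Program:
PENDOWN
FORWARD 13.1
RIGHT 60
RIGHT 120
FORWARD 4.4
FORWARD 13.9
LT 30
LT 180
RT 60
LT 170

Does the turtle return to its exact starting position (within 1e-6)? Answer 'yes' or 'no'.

Executing turtle program step by step:
Start: pos=(0,0), heading=0, pen down
PD: pen down
FD 13.1: (0,0) -> (13.1,0) [heading=0, draw]
RT 60: heading 0 -> 300
RT 120: heading 300 -> 180
FD 4.4: (13.1,0) -> (8.7,0) [heading=180, draw]
FD 13.9: (8.7,0) -> (-5.2,0) [heading=180, draw]
LT 30: heading 180 -> 210
LT 180: heading 210 -> 30
RT 60: heading 30 -> 330
LT 170: heading 330 -> 140
Final: pos=(-5.2,0), heading=140, 3 segment(s) drawn

Start position: (0, 0)
Final position: (-5.2, 0)
Distance = 5.2; >= 1e-6 -> NOT closed

Answer: no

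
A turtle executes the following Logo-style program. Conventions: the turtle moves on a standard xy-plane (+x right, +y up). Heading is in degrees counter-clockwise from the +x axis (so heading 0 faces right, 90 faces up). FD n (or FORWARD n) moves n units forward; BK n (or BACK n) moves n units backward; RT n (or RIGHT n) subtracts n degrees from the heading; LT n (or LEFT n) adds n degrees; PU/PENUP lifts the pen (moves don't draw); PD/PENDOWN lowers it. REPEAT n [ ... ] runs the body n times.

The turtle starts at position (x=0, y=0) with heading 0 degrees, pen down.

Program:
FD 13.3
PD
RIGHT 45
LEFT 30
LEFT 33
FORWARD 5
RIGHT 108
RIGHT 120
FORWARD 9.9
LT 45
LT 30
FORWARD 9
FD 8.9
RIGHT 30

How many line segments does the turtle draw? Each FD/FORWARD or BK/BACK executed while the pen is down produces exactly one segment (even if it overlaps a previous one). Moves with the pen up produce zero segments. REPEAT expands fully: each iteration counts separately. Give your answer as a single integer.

Executing turtle program step by step:
Start: pos=(0,0), heading=0, pen down
FD 13.3: (0,0) -> (13.3,0) [heading=0, draw]
PD: pen down
RT 45: heading 0 -> 315
LT 30: heading 315 -> 345
LT 33: heading 345 -> 18
FD 5: (13.3,0) -> (18.055,1.545) [heading=18, draw]
RT 108: heading 18 -> 270
RT 120: heading 270 -> 150
FD 9.9: (18.055,1.545) -> (9.482,6.495) [heading=150, draw]
LT 45: heading 150 -> 195
LT 30: heading 195 -> 225
FD 9: (9.482,6.495) -> (3.118,0.131) [heading=225, draw]
FD 8.9: (3.118,0.131) -> (-3.176,-6.162) [heading=225, draw]
RT 30: heading 225 -> 195
Final: pos=(-3.176,-6.162), heading=195, 5 segment(s) drawn
Segments drawn: 5

Answer: 5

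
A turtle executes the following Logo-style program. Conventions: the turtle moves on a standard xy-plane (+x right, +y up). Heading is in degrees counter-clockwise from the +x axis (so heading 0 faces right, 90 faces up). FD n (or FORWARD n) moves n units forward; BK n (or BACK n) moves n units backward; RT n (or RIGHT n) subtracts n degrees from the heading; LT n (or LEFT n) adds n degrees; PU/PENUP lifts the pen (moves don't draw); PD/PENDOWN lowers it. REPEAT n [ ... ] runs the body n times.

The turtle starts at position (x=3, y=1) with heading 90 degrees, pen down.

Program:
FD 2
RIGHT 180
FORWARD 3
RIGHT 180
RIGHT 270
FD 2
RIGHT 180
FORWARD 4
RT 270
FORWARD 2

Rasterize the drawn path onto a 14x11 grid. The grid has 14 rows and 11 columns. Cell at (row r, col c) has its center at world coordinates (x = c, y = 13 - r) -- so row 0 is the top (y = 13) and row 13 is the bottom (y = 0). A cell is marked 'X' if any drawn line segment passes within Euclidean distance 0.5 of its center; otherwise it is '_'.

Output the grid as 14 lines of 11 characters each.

Segment 0: (3,1) -> (3,3)
Segment 1: (3,3) -> (3,0)
Segment 2: (3,0) -> (1,-0)
Segment 3: (1,-0) -> (5,0)
Segment 4: (5,0) -> (5,2)

Answer: ___________
___________
___________
___________
___________
___________
___________
___________
___________
___________
___X_______
___X_X_____
___X_X_____
_XXXXX_____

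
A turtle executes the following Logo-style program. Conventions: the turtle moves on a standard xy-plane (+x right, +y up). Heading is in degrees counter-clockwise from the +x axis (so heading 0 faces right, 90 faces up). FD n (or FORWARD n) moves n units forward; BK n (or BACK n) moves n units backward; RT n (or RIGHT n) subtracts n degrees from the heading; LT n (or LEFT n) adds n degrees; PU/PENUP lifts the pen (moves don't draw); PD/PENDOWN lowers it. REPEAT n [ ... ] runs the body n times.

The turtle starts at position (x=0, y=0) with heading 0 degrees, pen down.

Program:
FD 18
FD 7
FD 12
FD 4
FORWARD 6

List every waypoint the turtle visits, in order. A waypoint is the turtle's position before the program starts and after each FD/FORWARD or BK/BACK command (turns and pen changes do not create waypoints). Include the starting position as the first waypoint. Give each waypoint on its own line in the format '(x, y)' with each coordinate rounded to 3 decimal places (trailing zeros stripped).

Answer: (0, 0)
(18, 0)
(25, 0)
(37, 0)
(41, 0)
(47, 0)

Derivation:
Executing turtle program step by step:
Start: pos=(0,0), heading=0, pen down
FD 18: (0,0) -> (18,0) [heading=0, draw]
FD 7: (18,0) -> (25,0) [heading=0, draw]
FD 12: (25,0) -> (37,0) [heading=0, draw]
FD 4: (37,0) -> (41,0) [heading=0, draw]
FD 6: (41,0) -> (47,0) [heading=0, draw]
Final: pos=(47,0), heading=0, 5 segment(s) drawn
Waypoints (6 total):
(0, 0)
(18, 0)
(25, 0)
(37, 0)
(41, 0)
(47, 0)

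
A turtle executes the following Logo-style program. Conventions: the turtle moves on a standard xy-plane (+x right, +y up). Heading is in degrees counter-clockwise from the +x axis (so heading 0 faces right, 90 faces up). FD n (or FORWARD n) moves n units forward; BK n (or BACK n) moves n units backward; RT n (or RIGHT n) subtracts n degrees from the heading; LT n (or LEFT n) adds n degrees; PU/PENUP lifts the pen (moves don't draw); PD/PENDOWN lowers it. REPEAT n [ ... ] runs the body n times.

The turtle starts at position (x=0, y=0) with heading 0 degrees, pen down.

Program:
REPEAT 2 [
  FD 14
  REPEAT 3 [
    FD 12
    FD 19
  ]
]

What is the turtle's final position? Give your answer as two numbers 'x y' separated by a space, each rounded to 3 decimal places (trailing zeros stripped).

Answer: 214 0

Derivation:
Executing turtle program step by step:
Start: pos=(0,0), heading=0, pen down
REPEAT 2 [
  -- iteration 1/2 --
  FD 14: (0,0) -> (14,0) [heading=0, draw]
  REPEAT 3 [
    -- iteration 1/3 --
    FD 12: (14,0) -> (26,0) [heading=0, draw]
    FD 19: (26,0) -> (45,0) [heading=0, draw]
    -- iteration 2/3 --
    FD 12: (45,0) -> (57,0) [heading=0, draw]
    FD 19: (57,0) -> (76,0) [heading=0, draw]
    -- iteration 3/3 --
    FD 12: (76,0) -> (88,0) [heading=0, draw]
    FD 19: (88,0) -> (107,0) [heading=0, draw]
  ]
  -- iteration 2/2 --
  FD 14: (107,0) -> (121,0) [heading=0, draw]
  REPEAT 3 [
    -- iteration 1/3 --
    FD 12: (121,0) -> (133,0) [heading=0, draw]
    FD 19: (133,0) -> (152,0) [heading=0, draw]
    -- iteration 2/3 --
    FD 12: (152,0) -> (164,0) [heading=0, draw]
    FD 19: (164,0) -> (183,0) [heading=0, draw]
    -- iteration 3/3 --
    FD 12: (183,0) -> (195,0) [heading=0, draw]
    FD 19: (195,0) -> (214,0) [heading=0, draw]
  ]
]
Final: pos=(214,0), heading=0, 14 segment(s) drawn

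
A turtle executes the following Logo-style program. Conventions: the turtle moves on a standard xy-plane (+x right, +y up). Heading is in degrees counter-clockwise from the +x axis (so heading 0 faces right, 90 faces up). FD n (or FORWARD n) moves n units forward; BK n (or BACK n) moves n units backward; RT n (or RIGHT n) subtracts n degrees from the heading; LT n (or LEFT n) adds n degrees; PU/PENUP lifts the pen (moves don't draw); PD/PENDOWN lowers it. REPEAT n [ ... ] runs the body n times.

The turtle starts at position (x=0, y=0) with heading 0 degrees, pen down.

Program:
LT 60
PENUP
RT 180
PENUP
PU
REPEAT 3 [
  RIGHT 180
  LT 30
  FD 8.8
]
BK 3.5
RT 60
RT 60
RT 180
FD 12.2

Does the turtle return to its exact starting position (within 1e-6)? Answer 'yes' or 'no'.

Answer: no

Derivation:
Executing turtle program step by step:
Start: pos=(0,0), heading=0, pen down
LT 60: heading 0 -> 60
PU: pen up
RT 180: heading 60 -> 240
PU: pen up
PU: pen up
REPEAT 3 [
  -- iteration 1/3 --
  RT 180: heading 240 -> 60
  LT 30: heading 60 -> 90
  FD 8.8: (0,0) -> (0,8.8) [heading=90, move]
  -- iteration 2/3 --
  RT 180: heading 90 -> 270
  LT 30: heading 270 -> 300
  FD 8.8: (0,8.8) -> (4.4,1.179) [heading=300, move]
  -- iteration 3/3 --
  RT 180: heading 300 -> 120
  LT 30: heading 120 -> 150
  FD 8.8: (4.4,1.179) -> (-3.221,5.579) [heading=150, move]
]
BK 3.5: (-3.221,5.579) -> (-0.19,3.829) [heading=150, move]
RT 60: heading 150 -> 90
RT 60: heading 90 -> 30
RT 180: heading 30 -> 210
FD 12.2: (-0.19,3.829) -> (-10.755,-2.271) [heading=210, move]
Final: pos=(-10.755,-2.271), heading=210, 0 segment(s) drawn

Start position: (0, 0)
Final position: (-10.755, -2.271)
Distance = 10.993; >= 1e-6 -> NOT closed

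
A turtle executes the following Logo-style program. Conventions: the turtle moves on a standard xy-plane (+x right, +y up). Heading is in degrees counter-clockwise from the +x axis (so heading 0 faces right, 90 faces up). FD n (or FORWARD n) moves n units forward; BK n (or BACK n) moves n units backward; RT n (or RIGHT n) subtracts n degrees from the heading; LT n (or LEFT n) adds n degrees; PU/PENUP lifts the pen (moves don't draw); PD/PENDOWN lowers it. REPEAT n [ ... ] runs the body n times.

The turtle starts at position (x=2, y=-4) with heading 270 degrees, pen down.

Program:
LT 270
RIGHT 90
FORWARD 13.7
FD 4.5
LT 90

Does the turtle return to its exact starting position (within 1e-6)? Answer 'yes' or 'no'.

Executing turtle program step by step:
Start: pos=(2,-4), heading=270, pen down
LT 270: heading 270 -> 180
RT 90: heading 180 -> 90
FD 13.7: (2,-4) -> (2,9.7) [heading=90, draw]
FD 4.5: (2,9.7) -> (2,14.2) [heading=90, draw]
LT 90: heading 90 -> 180
Final: pos=(2,14.2), heading=180, 2 segment(s) drawn

Start position: (2, -4)
Final position: (2, 14.2)
Distance = 18.2; >= 1e-6 -> NOT closed

Answer: no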